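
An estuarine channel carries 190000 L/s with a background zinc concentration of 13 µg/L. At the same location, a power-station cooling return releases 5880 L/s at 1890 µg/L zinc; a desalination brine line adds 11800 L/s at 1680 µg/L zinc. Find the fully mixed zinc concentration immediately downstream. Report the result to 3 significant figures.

Mass balance: C = (190000·13.00 + 5880·1890 + 11800·1680) / 207700 = 33410000/207700 = 160.9 µg/L.

161 µg/L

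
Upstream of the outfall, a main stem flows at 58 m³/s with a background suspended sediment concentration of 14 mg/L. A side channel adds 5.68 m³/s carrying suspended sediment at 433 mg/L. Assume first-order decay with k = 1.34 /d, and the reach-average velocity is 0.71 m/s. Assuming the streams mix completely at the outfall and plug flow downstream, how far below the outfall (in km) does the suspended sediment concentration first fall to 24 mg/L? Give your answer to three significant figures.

34.8 km

Conservation of mass: C = (58.00·14.00 + 5.680·433.0) / 63.68 = 3271/63.68 = 51.37 mg/L.
Set 51.37·exp(−k·t) = 24 → t = ln(51.37/24)/k = 49070 s = 13.63 h.
Distance = v·t = 0.71·49070 = 34840 m = 34.84 km.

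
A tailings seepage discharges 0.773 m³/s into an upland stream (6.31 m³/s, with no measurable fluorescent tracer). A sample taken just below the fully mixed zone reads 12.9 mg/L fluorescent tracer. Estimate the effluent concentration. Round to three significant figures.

Mass balance: 6.310·0 + 0.7730·Cₑ = 7.083·12.90
→ Cₑ = (7.083·12.90 − 6.310·0) / 0.7730 = 118.2 mg/L.

118 mg/L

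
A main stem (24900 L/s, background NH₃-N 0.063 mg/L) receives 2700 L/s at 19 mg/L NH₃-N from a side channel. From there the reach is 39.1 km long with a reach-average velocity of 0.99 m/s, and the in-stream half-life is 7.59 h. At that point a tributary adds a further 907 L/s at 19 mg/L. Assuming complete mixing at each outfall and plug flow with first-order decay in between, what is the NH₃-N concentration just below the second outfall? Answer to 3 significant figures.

Mixed concentration C = ΣQC/ΣQ = (24900·0.06300 + 2700·19.00) / 27600 = 52870/27600 = 1.916 mg/L; combined flow 27600 L/s.
Travel time t = 39.1·1000 / 0.99 = 39490 s = 10.97 h.
Half-life 7.59 h → k = ln 2 / 7.59 = 0.09132 h⁻¹ = 2.192 d⁻¹.
Applying C = C₀e^(−kt): 1.916 × 0.3672 = 0.7034 mg/L.
Second outfall: C = (27600·0.7034 + 907.0·19.00)/28510 = 1.285 mg/L.

1.29 mg/L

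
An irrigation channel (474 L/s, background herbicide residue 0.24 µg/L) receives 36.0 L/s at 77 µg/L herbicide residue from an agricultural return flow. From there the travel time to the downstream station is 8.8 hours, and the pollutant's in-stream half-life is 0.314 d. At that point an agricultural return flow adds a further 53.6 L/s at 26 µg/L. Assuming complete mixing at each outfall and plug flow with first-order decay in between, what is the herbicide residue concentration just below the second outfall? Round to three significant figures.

Mixed concentration C = ΣQC/ΣQ = (474.0·0.2400 + 36.00·77.00) / 510.0 = 2886/510.0 = 5.658 µg/L; combined flow 510.0 L/s.
Half-life 0.314 d → k = ln 2 / 0.314 = 2.207 d⁻¹.
Applying C = C₀e^(−kt): 5.658 × 0.4451 = 2.519 µg/L.
Second outfall: C = (510.0·2.519 + 53.60·26.00)/563.6 = 4.752 µg/L.

4.75 µg/L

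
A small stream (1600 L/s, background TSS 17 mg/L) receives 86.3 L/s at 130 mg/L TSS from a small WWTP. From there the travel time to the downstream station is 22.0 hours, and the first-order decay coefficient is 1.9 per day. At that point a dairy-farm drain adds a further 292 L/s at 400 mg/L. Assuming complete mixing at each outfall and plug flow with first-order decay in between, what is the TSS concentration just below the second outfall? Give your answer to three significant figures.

62.4 mg/L

After mixing, C = (1600·17.00 + 86.30·130.0) / 1686 = 38420/1686 = 22.78 mg/L; combined flow 1686 L/s.
Decay over the reach: 22.78·exp(−kt) = 22.78·0.1752 = 3.992 mg/L.
Second outfall: C = (1686·3.992 + 292.0·400.0)/1978 = 62.44 mg/L.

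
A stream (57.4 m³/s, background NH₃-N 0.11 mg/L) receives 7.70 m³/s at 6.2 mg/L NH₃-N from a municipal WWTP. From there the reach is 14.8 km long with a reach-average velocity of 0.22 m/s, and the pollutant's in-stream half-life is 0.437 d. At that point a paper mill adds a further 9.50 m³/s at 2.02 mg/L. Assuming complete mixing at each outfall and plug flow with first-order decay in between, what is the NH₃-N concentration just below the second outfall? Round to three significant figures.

Mixed concentration C = ΣQC/ΣQ = (57.40·0.1100 + 7.700·6.200) / 65.10 = 54.05/65.10 = 0.8303 mg/L; combined flow 65.10 m³/s.
Travel time t = 14.8·1000 / 0.22 = 67270 s = 18.69 h.
Half-life 0.437 d → k = ln 2 / 0.437 = 1.586 d⁻¹.
After decay, C = 0.8303 × e^(−kt) = 0.8303 × 0.2908 = 0.2415 mg/L.
At the second outfall, C = (65.10·0.2415 + 9.500·2.020) / (65.10 + 9.500) = 0.4680 mg/L.

0.468 mg/L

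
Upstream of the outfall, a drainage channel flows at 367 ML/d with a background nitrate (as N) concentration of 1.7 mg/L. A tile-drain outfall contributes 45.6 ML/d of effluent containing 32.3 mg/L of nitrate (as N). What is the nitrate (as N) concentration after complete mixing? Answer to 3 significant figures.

5.08 mg/L

Mass balance: C = (367.0·1.700 + 45.60·32.30) / 412.6 = 2097/412.6 = 5.082 mg/L.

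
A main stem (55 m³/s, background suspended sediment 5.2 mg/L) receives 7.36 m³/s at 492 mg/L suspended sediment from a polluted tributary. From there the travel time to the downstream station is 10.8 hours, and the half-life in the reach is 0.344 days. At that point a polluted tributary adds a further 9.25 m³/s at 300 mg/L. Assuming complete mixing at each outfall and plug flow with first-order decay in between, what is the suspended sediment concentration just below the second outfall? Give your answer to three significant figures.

Conservation of mass: C = (55.00·5.200 + 7.360·492.0) / 62.36 = 3907/62.36 = 62.65 mg/L; combined flow 62.36 m³/s.
Half-life 0.344 d → k = ln 2 / 0.344 = 2.015 d⁻¹.
After decay, C = 62.65 × e^(−kt) = 62.65 × 0.4038 = 25.30 mg/L.
Second outfall: C = (62.36·25.30 + 9.250·300.0)/71.61 = 60.79 mg/L.

60.8 mg/L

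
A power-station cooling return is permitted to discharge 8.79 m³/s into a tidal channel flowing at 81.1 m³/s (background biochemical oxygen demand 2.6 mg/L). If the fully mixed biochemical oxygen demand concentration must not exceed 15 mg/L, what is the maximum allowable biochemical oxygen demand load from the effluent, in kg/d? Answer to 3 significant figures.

98300 kg/d

Mass balance at the limit: 81.10·2.600 + 8.790·Cₑ = 89.89·15 → Cₑ = 129.4 mg/L.
Load = 8.790 m³/s × 129.4 g/m³ × 86 400 s/d = 98280 kg/d.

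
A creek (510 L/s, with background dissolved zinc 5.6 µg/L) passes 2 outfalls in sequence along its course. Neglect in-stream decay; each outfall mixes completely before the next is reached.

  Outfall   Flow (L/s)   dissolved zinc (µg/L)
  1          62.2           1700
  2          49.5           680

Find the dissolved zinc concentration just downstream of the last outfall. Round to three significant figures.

229 µg/L

After outfall 1: Q = 510.0 + 62.20 = 572.2 L/s; C = (510.0·5.600 + 62.20·1700)/572.2 = 189.8 µg/L.
After outfall 2: Q = 572.2 + 49.50 = 621.7 L/s; C = (572.2·189.8 + 49.50·680.0)/621.7 = 228.8 µg/L.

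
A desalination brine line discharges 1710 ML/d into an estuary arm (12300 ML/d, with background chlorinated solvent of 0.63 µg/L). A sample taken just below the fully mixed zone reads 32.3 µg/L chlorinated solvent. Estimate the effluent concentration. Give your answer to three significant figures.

Mass balance: 12300·0.6300 + 1710·Cₑ = 14010·32.30
→ Cₑ = (14010·32.30 − 12300·0.6300) / 1710 = 260.1 µg/L.

260 µg/L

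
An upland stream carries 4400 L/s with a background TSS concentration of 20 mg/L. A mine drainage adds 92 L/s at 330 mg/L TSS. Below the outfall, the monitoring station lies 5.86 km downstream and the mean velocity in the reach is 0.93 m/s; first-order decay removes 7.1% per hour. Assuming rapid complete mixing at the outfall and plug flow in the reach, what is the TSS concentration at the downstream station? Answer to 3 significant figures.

23.2 mg/L

Mixed concentration C = ΣQC/ΣQ = (4400·20.00 + 92.00·330.0) / 4492 = 118400/4492 = 26.35 mg/L.
Travel time t = 5.86·1000 / 0.93 = 6301 s = 1.750 h.
7.1%/h lost → k = −ln(1 − 0.071) = 0.07365 h⁻¹.
After decay, C = 26.35 × e^(−kt) = 26.35 × 0.8791 = 23.16 mg/L.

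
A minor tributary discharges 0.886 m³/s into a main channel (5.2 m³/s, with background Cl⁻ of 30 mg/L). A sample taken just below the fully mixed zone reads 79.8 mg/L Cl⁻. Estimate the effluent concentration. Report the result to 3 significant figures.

372 mg/L

Mass balance: 5.200·30.00 + 0.8860·Cₑ = 6.086·79.80
→ Cₑ = (6.086·79.80 − 5.200·30.00) / 0.8860 = 372.1 mg/L.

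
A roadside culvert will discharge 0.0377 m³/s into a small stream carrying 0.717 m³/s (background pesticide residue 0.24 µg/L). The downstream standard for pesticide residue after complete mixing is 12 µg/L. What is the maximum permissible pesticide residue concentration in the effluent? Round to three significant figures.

236 µg/L

At the limit, (Qr·Cr + Qe·Cₑ)/(Qr + Qe) = 12:
Cₑ = (0.7547·12 − 0.7170·0.2400) / 0.03770 = 235.7 µg/L.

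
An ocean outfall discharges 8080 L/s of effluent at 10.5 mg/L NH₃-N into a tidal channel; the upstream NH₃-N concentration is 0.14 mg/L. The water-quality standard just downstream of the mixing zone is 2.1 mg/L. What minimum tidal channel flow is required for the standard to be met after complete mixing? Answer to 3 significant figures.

Set C_mix = 2.1: (Q·0.1400 + 8080·10.50) / (Q + 8080) = 2.1
→ Q = 8080·(10.50 − 2.1)/(2.1 − 0.1400) = 34630 L/s.

34600 L/s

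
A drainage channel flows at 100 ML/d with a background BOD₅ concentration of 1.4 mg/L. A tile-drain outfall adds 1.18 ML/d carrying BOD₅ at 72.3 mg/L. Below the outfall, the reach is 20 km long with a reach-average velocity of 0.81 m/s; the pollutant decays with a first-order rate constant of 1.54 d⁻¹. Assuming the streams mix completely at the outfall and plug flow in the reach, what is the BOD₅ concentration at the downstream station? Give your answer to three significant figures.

1.43 mg/L

Mixed concentration C = ΣQC/ΣQ = (100.0·1.400 + 1.180·72.30) / 101.2 = 225.3/101.2 = 2.227 mg/L.
Travel time t = 20·1000 / 0.81 = 24690 s = 6.859 h.
First-order decay: C = 2.227·exp(−k·t) = 2.227·0.6440 = 1.434 mg/L.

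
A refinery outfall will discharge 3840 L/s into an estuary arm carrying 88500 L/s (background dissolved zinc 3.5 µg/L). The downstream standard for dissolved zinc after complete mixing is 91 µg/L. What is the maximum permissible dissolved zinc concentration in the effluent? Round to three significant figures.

At the limit, (Qr·Cr + Qe·Cₑ)/(Qr + Qe) = 91:
Cₑ = (92340·91 − 88500·3.500) / 3840 = 2108 µg/L.

2110 µg/L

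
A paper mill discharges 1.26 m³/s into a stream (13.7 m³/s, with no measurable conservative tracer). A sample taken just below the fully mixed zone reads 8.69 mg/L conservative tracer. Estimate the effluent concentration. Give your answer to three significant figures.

103 mg/L

Mass balance: 13.70·0 + 1.260·Cₑ = 14.96·8.690
→ Cₑ = (14.96·8.690 − 13.70·0) / 1.260 = 103.2 mg/L.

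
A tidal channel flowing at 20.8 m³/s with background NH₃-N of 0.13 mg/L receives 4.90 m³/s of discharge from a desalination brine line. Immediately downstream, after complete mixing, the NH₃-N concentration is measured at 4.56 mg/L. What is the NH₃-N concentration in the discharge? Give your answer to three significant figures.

Mass balance: 20.80·0.1300 + 4.900·Cₑ = 25.70·4.560
→ Cₑ = (25.70·4.560 − 20.80·0.1300) / 4.900 = 23.36 mg/L.

23.4 mg/L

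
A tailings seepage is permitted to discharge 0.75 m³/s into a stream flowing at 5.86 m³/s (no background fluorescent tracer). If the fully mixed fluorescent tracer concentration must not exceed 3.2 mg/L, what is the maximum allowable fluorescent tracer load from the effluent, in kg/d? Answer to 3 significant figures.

1830 kg/d

Mass balance at the limit: 5.860·0 + 0.7500·Cₑ = 6.610·3.2 → Cₑ = 28.20 mg/L.
Load = 0.7500 m³/s × 28.20 g/m³ × 86 400 s/d = 1828 kg/d.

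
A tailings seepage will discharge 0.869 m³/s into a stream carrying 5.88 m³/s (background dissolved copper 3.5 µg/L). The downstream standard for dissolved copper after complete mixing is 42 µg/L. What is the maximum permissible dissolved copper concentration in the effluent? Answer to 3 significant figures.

At the limit, (Qr·Cr + Qe·Cₑ)/(Qr + Qe) = 42:
Cₑ = (6.749·42 − 5.880·3.500) / 0.8690 = 302.5 µg/L.

303 µg/L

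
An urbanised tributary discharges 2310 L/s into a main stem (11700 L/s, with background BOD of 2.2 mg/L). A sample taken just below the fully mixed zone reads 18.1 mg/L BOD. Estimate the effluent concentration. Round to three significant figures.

Mass balance: 11700·2.200 + 2310·Cₑ = 14010·18.10
→ Cₑ = (14010·18.10 − 11700·2.200) / 2310 = 98.63 mg/L.

98.6 mg/L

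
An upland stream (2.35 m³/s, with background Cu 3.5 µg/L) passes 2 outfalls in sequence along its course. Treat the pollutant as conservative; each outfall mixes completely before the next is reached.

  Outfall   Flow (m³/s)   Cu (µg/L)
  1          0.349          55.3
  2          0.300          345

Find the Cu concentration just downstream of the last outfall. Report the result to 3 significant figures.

43.7 µg/L

After outfall 1: Q = 2.350 + 0.3490 = 2.699 m³/s; C = (2.350·3.500 + 0.3490·55.30)/2.699 = 10.20 µg/L.
After outfall 2: Q = 2.699 + 0.3000 = 2.999 m³/s; C = (2.699·10.20 + 0.3000·345.0)/2.999 = 43.69 µg/L.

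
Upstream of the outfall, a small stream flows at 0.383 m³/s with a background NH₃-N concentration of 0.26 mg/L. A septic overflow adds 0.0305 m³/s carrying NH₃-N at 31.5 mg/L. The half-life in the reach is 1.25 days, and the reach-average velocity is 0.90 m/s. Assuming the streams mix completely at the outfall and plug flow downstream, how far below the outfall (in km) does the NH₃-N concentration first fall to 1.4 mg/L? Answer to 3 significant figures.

84.9 km

Conservation of mass: C = (0.3830·0.2600 + 0.03050·31.50) / 0.4135 = 1.060/0.4135 = 2.564 mg/L.
Half-life 1.25 d → k = ln 2 / 1.25 = 0.5545 d⁻¹.
Set 2.564·exp(−k·t) = 1.4 → t = ln(2.564/1.4)/k = 94300 s = 26.19 h.
Distance = v·t = 0.90·94300 = 84870 m = 84.87 km.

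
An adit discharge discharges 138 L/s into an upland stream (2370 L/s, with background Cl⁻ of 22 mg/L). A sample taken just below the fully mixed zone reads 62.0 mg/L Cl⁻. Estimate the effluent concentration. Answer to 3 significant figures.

749 mg/L

Mass balance: 2370·22.00 + 138.0·Cₑ = 2508·62.00
→ Cₑ = (2508·62.00 − 2370·22.00) / 138.0 = 749.0 mg/L.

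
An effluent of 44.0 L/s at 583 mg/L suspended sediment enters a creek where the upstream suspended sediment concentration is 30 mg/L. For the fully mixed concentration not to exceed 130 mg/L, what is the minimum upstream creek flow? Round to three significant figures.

199 L/s

Set C_mix = 130: (Q·30.00 + 44.00·583.0) / (Q + 44.00) = 130
→ Q = 44.00·(583.0 − 130)/(130 − 30.00) = 199.3 L/s.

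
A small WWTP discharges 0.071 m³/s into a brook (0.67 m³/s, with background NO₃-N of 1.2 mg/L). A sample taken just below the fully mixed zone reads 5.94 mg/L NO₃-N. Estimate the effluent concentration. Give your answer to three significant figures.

50.7 mg/L

Mass balance: 0.6700·1.200 + 0.07100·Cₑ = 0.7410·5.940
→ Cₑ = (0.7410·5.940 − 0.6700·1.200) / 0.07100 = 50.67 mg/L.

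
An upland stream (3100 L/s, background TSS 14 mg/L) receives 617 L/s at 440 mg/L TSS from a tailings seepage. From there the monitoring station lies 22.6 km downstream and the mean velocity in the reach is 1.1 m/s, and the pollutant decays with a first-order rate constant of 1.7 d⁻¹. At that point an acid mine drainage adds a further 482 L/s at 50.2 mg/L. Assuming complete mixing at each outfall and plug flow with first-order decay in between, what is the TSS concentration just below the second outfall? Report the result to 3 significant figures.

55.8 mg/L

Flow-weighted average: C = (3100·14.00 + 617.0·440.0) / 3717 = 314900/3717 = 84.71 mg/L; combined flow 3717 L/s.
Travel time t = 22.6·1000 / 1.1 = 20550 s = 5.707 h.
First-order decay: C = 84.71·exp(−k·t) = 84.71·0.6675 = 56.54 mg/L.
At the second outfall, C = (3717·56.54 + 482.0·50.20) / (3717 + 482.0) = 55.82 mg/L.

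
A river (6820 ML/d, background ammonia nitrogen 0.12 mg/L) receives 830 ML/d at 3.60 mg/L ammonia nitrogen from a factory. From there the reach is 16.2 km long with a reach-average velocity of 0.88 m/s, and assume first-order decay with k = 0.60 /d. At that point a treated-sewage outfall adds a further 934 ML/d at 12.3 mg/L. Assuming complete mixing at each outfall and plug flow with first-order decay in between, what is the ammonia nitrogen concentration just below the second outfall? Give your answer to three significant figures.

1.73 mg/L

Mass balance: C = (6820·0.1200 + 830.0·3.600) / 7650 = 3806/7650 = 0.4976 mg/L; combined flow 7650 ML/d.
Travel time t = 16.2·1000 / 0.88 = 18410 s = 5.114 h.
First-order decay: C = 0.4976·exp(−k·t) = 0.4976·0.8800 = 0.4379 mg/L.
At the second outfall, C = (7650·0.4379 + 934.0·12.30) / (7650 + 934.0) = 1.729 mg/L.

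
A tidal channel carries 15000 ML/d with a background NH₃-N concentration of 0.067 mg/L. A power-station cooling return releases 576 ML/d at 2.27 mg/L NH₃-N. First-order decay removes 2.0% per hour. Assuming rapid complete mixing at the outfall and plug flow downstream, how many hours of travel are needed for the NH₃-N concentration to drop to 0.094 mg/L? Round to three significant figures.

After mixing, C = (15000·0.06700 + 576.0·2.270) / 15580 = 2313/15580 = 0.1485 mg/L.
2.0%/h lost → k = −ln(1 − 0.02) = 0.02020 h⁻¹.
0.1485·exp(−k·t) = 0.094 → t = ln(0.1485/0.094)/k = 81450 s = 22.62 h.

22.6 h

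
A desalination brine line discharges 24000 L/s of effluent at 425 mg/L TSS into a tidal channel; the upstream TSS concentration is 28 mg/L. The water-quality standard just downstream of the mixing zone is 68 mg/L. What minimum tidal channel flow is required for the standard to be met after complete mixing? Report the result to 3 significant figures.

214000 L/s

Set C_mix = 68: (Q·28.00 + 24000·425.0) / (Q + 24000) = 68
→ Q = 24000·(425.0 − 68)/(68 − 28.00) = 214200 L/s.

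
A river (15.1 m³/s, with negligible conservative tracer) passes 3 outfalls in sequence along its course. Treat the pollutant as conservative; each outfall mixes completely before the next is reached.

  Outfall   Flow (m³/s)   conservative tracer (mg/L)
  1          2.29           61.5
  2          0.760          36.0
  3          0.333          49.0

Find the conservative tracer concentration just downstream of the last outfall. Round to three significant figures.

Outfall 1: combined Q = 17.39 m³/s; C = (15.10·0 + 2.290·61.50)/17.39 = 8.099 mg/L.
Outfall 2: combined Q = 18.15 m³/s; C = (17.39·8.099 + 0.7600·36.00)/18.15 = 9.267 mg/L.
Outfall 3: combined Q = 18.48 m³/s; C = (18.15·9.267 + 0.3330·49.00)/18.48 = 9.983 mg/L.

9.98 mg/L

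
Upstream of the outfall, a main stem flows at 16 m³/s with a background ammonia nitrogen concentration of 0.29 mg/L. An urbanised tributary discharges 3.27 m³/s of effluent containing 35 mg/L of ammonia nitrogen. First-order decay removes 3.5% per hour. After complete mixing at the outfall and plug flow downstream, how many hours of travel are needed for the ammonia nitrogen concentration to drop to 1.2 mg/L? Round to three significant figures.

After mixing, C = (16.00·0.2900 + 3.270·35.00) / 19.27 = 119.1/19.27 = 6.180 mg/L.
3.5%/h lost → k = −ln(1 − 0.035) = 0.03563 h⁻¹.
6.180·exp(−k·t) = 1.2 → t = ln(6.180/1.2)/k = 165600 s = 46.00 h.

46.0 h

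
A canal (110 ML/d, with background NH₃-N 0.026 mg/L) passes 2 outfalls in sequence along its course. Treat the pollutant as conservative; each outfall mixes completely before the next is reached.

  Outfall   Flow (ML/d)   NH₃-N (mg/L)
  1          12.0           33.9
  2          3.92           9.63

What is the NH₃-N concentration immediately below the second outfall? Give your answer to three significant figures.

Outfall 1: combined Q = 122.0 ML/d; C = (110.0·0.02600 + 12.00·33.90)/122.0 = 3.358 mg/L.
Outfall 2: combined Q = 125.9 ML/d; C = (122.0·3.358 + 3.920·9.630)/125.9 = 3.553 mg/L.

3.55 mg/L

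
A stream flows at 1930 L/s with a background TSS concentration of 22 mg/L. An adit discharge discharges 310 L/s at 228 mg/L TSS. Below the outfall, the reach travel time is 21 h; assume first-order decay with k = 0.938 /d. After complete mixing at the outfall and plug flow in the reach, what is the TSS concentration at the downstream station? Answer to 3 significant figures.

Conservation of mass: C = (1930·22.00 + 310.0·228.0) / 2240 = 113100/2240 = 50.51 mg/L.
After decay, C = 50.51 × e^(−kt) = 50.51 × 0.4401 = 22.23 mg/L.

22.2 mg/L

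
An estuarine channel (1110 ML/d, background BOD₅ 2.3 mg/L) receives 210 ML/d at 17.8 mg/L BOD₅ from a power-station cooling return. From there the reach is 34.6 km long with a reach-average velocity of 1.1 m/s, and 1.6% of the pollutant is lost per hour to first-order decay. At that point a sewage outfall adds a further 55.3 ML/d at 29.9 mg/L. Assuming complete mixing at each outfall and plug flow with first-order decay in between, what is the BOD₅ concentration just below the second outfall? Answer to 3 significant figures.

Conservation of mass: C = (1110·2.300 + 210.0·17.80) / 1320 = 6291/1320 = 4.766 mg/L; combined flow 1320 ML/d.
Travel time t = 34.6·1000 / 1.1 = 31450 s = 8.737 h.
1.6%/h lost → k = −ln(1 − 0.016) = 0.01613 h⁻¹.
Decay over the reach: 4.766·exp(−kt) = 4.766·0.8686 = 4.139 mg/L.
At the second outfall, C = (1320·4.139 + 55.30·29.90) / (1320 + 55.30) = 5.175 mg/L.

5.18 mg/L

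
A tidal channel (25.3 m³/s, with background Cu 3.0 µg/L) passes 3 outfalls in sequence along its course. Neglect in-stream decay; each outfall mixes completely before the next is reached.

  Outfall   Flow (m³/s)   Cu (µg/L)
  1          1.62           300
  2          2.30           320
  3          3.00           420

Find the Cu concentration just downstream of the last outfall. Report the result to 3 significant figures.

Below outfall 1: Q → 26.92 m³/s, C = (25.30·3.000 + 1.620·300.0)/26.92 = 20.87 µg/L.
Below outfall 2: Q → 29.22 m³/s, C = (26.92·20.87 + 2.300·320.0)/29.22 = 44.42 µg/L.
Below outfall 3: Q → 32.22 m³/s, C = (29.22·44.42 + 3.000·420.0)/32.22 = 79.39 µg/L.

79.4 µg/L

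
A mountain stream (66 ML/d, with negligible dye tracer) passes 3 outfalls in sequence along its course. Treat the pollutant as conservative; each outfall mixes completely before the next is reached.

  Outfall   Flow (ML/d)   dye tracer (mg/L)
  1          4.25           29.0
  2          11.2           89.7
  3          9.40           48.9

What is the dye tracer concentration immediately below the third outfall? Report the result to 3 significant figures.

17.5 mg/L

Below outfall 1: Q → 70.25 ML/d, C = (66.00·0 + 4.250·29.00)/70.25 = 1.754 mg/L.
Below outfall 2: Q → 81.45 ML/d, C = (70.25·1.754 + 11.20·89.70)/81.45 = 13.85 mg/L.
Below outfall 3: Q → 90.85 ML/d, C = (81.45·13.85 + 9.400·48.90)/90.85 = 17.47 mg/L.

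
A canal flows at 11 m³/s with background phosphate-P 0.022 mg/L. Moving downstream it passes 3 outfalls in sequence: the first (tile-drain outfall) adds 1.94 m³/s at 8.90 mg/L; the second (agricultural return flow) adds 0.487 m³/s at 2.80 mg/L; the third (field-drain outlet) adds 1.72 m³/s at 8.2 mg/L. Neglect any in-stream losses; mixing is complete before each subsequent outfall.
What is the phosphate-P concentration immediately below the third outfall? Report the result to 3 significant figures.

Below outfall 1: Q → 12.94 m³/s, C = (11.00·0.02200 + 1.940·8.900)/12.94 = 1.353 mg/L.
Below outfall 2: Q → 13.43 m³/s, C = (12.94·1.353 + 0.4870·2.800)/13.43 = 1.405 mg/L.
Below outfall 3: Q → 15.15 m³/s, C = (13.43·1.405 + 1.720·8.200)/15.15 = 2.177 mg/L.

2.18 mg/L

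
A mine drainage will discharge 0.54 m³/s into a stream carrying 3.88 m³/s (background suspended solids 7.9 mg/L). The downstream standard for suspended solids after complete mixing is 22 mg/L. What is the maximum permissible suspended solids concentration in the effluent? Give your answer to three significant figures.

123 mg/L

At the limit, (Qr·Cr + Qe·Cₑ)/(Qr + Qe) = 22:
Cₑ = (4.420·22 − 3.880·7.900) / 0.5400 = 123.3 mg/L.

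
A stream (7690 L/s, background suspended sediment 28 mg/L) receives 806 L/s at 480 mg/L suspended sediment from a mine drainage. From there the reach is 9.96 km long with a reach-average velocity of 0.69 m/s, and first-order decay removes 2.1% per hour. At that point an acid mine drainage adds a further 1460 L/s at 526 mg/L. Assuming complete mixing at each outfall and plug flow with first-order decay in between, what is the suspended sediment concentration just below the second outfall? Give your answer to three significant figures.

133 mg/L

Mixed concentration C = ΣQC/ΣQ = (7690·28.00 + 806.0·480.0) / 8496 = 602200/8496 = 70.88 mg/L; combined flow 8496 L/s.
Travel time t = 9.96·1000 / 0.69 = 14430 s = 4.010 h.
2.1%/h lost → k = −ln(1 − 0.021) = 0.02122 h⁻¹.
Decay over the reach: 70.88·exp(−kt) = 70.88·0.9184 = 65.10 mg/L.
At the second outfall, C = (8496·65.10 + 1460·526.0) / (8496 + 1460) = 132.7 mg/L.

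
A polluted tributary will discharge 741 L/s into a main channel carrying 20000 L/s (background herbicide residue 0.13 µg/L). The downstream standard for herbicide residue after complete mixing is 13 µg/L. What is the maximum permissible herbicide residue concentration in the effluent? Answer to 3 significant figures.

At the limit, (Qr·Cr + Qe·Cₑ)/(Qr + Qe) = 13:
Cₑ = (20740·13 − 20000·0.1300) / 741.0 = 360.4 µg/L.

360 µg/L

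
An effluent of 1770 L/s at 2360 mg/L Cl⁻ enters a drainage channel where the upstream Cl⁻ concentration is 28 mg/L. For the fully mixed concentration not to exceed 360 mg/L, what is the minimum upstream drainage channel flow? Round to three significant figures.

Set C_mix = 360: (Q·28.00 + 1770·2360) / (Q + 1770) = 360
→ Q = 1770·(2360 − 360)/(360 − 28.00) = 10660 L/s.

10700 L/s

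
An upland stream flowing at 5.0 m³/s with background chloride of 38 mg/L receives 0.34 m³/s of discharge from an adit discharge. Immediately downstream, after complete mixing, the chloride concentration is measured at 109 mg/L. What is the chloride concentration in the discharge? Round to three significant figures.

1150 mg/L

Mass balance: 5.000·38.00 + 0.3400·Cₑ = 5.340·109.0
→ Cₑ = (5.340·109.0 − 5.000·38.00) / 0.3400 = 1153 mg/L.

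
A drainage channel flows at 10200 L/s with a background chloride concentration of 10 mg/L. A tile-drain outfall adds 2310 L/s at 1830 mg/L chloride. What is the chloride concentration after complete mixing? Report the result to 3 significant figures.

After mixing, C = (10200·10.00 + 2310·1830) / 12510 = 4329000/12510 = 346.1 mg/L.

346 mg/L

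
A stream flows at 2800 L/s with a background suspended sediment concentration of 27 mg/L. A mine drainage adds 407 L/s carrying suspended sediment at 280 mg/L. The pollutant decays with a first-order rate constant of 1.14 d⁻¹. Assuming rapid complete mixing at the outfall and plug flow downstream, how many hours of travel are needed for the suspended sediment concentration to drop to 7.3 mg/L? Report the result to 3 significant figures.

Conservation of mass: C = (2800·27.00 + 407.0·280.0) / 3207 = 189600/3207 = 59.11 mg/L.
59.11·exp(−k·t) = 7.3 → t = ln(59.11/7.3)/k = 158500 s = 44.03 h.

44.0 h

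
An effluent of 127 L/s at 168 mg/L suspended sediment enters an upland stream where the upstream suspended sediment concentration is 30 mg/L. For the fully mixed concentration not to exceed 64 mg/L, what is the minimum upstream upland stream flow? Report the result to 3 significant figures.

388 L/s

Set C_mix = 64: (Q·30.00 + 127.0·168.0) / (Q + 127.0) = 64
→ Q = 127.0·(168.0 − 64)/(64 − 30.00) = 388.5 L/s.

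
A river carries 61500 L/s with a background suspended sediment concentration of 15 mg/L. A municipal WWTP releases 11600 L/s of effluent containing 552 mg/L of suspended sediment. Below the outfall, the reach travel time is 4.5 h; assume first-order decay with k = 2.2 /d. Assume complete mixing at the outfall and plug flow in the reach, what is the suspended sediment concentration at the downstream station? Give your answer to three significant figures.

Flow-weighted average: C = (61500·15.00 + 11600·552.0) / 73100 = 7326000/73100 = 100.2 mg/L.
First-order decay: C = 100.2·exp(−k·t) = 100.2·0.6620 = 66.34 mg/L.

66.3 mg/L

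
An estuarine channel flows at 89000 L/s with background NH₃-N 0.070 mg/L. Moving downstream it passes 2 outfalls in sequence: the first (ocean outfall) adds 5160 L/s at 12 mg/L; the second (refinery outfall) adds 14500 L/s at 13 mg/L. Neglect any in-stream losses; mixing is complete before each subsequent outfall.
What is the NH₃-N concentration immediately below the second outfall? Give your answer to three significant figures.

2.36 mg/L

Outfall 1: combined Q = 94160 L/s; C = (89000·0.07000 + 5160·12.00)/94160 = 0.7238 mg/L.
Outfall 2: combined Q = 108700 L/s; C = (94160·0.7238 + 14500·13.00)/108700 = 2.362 mg/L.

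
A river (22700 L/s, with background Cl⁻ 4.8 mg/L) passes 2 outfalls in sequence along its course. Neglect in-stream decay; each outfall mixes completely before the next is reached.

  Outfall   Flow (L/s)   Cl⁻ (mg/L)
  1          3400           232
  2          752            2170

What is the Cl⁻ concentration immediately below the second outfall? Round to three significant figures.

Below outfall 1: Q → 26100 L/s, C = (22700·4.800 + 3400·232.0)/26100 = 34.40 mg/L.
Below outfall 2: Q → 26850 L/s, C = (26100·34.40 + 752.0·2170)/26850 = 94.21 mg/L.

94.2 mg/L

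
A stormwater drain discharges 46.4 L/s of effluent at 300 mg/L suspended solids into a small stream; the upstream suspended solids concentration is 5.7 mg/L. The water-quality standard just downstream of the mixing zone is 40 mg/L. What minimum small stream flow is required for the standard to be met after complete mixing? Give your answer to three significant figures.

Set C_mix = 40: (Q·5.700 + 46.40·300.0) / (Q + 46.40) = 40
→ Q = 46.40·(300.0 − 40)/(40 − 5.700) = 351.7 L/s.

352 L/s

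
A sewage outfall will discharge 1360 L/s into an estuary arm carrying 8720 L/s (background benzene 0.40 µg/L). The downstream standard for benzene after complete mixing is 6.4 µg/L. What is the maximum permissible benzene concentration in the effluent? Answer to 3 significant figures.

44.9 µg/L

At the limit, (Qr·Cr + Qe·Cₑ)/(Qr + Qe) = 6.4:
Cₑ = (10080·6.4 − 8720·0.4000) / 1360 = 44.87 µg/L.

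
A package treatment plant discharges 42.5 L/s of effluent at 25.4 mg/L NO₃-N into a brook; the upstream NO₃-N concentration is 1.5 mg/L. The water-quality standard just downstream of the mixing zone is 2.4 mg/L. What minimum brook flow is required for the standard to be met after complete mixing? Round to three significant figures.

1090 L/s

Set C_mix = 2.4: (Q·1.500 + 42.50·25.40) / (Q + 42.50) = 2.4
→ Q = 42.50·(25.40 − 2.4)/(2.4 − 1.500) = 1086 L/s.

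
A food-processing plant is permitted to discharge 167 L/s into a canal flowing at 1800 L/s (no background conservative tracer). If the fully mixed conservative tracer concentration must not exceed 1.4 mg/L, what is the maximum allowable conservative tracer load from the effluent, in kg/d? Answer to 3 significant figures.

238 kg/d

Mass balance at the limit: 1800·0 + 167.0·Cₑ = 1967·1.4 → Cₑ = 16.49 mg/L.
167.0 L/s = 0.1670 m³/s. Load = 0.1670 m³/s × 16.49 g/m³ × 86 400 s/d = 237.9 kg/d.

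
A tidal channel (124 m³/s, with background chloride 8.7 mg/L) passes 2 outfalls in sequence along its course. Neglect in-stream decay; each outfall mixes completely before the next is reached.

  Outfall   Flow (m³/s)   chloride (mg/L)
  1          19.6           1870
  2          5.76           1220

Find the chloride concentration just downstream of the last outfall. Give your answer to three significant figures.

300 mg/L

After outfall 1: Q = 124.0 + 19.60 = 143.6 m³/s; C = (124.0·8.700 + 19.60·1870)/143.6 = 262.7 mg/L.
After outfall 2: Q = 143.6 + 5.760 = 149.4 m³/s; C = (143.6·262.7 + 5.760·1220)/149.4 = 299.7 mg/L.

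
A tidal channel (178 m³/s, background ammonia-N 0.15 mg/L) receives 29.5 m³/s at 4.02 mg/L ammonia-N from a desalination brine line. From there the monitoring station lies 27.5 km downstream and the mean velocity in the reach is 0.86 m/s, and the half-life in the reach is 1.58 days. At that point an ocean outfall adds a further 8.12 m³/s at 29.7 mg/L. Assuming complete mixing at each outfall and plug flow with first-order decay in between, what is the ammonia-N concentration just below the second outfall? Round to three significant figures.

Conservation of mass: C = (178.0·0.1500 + 29.50·4.020) / 207.5 = 145.3/207.5 = 0.7002 mg/L; combined flow 207.5 m³/s.
Travel time t = 27.5·1000 / 0.86 = 31980 s = 8.882 h.
Half-life 1.58 d → k = ln 2 / 1.58 = 0.4387 d⁻¹.
Decay over the reach: 0.7002·exp(−kt) = 0.7002·0.8501 = 0.5953 mg/L.
At the second outfall, C = (207.5·0.5953 + 8.120·29.70) / (207.5 + 8.120) = 1.691 mg/L.

1.69 mg/L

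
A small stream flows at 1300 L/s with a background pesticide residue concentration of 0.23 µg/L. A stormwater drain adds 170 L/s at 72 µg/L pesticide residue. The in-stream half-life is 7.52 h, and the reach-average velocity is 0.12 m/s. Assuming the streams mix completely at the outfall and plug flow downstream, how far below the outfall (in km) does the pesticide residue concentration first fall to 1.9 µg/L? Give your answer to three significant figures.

7.04 km

Mixed concentration C = ΣQC/ΣQ = (1300·0.2300 + 170.0·72.00) / 1470 = 12540/1470 = 8.530 µg/L.
Half-life 7.52 h → k = ln 2 / 7.52 = 0.09217 h⁻¹ = 2.212 d⁻¹.
Set 8.530·exp(−k·t) = 1.9 → t = ln(8.530/1.9)/k = 58650 s = 16.29 h.
Distance = v·t = 0.12·58650 = 7038 m = 7.038 km.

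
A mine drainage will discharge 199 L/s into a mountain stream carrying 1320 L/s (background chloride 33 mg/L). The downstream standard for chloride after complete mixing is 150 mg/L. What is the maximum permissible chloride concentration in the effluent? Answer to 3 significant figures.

At the limit, (Qr·Cr + Qe·Cₑ)/(Qr + Qe) = 150:
Cₑ = (1519·150 − 1320·33.00) / 199.0 = 926.1 mg/L.

926 mg/L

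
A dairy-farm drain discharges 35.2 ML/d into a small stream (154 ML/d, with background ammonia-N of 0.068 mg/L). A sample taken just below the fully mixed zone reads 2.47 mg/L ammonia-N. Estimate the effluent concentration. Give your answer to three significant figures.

13.0 mg/L

Mass balance: 154.0·0.06800 + 35.20·Cₑ = 189.2·2.470
→ Cₑ = (189.2·2.470 − 154.0·0.06800) / 35.20 = 12.98 mg/L.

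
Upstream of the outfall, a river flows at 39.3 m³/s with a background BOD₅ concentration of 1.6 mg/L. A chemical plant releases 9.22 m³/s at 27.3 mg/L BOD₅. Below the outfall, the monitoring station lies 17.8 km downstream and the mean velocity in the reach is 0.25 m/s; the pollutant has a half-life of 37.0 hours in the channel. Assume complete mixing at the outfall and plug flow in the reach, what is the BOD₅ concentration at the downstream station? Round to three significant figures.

4.48 mg/L

After mixing, C = (39.30·1.600 + 9.220·27.30) / 48.52 = 314.6/48.52 = 6.484 mg/L.
Travel time t = 17.8·1000 / 0.25 = 71200 s = 19.78 h.
Half-life 37.0 h → k = ln 2 / 37.0 = 0.01873 h⁻¹ = 0.4496 d⁻¹.
First-order decay: C = 6.484·exp(−k·t) = 6.484·0.6904 = 4.476 mg/L.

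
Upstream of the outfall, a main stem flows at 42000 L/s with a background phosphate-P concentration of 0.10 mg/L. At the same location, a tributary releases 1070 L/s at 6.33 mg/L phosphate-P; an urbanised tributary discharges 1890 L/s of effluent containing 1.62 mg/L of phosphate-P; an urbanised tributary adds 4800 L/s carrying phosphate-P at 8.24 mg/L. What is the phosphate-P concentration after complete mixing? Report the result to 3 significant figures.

1.08 mg/L

Flow-weighted average: C = (42000·0.1000 + 1070·6.330 + 1890·1.620 + 4800·8.240) / 49760 = 53590/49760 = 1.077 mg/L.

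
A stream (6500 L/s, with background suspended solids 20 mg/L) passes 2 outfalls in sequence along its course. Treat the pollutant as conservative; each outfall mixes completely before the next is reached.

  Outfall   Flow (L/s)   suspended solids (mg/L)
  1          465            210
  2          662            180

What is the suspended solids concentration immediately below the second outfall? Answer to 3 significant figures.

Outfall 1: combined Q = 6965 L/s; C = (6500·20.00 + 465.0·210.0)/6965 = 32.68 mg/L.
Outfall 2: combined Q = 7627 L/s; C = (6965·32.68 + 662.0·180.0)/7627 = 45.47 mg/L.

45.5 mg/L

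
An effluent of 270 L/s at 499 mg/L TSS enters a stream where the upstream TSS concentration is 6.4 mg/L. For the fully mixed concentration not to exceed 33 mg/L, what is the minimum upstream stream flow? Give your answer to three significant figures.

Set C_mix = 33: (Q·6.400 + 270.0·499.0) / (Q + 270.0) = 33
→ Q = 270.0·(499.0 − 33)/(33 − 6.400) = 4730 L/s.

4730 L/s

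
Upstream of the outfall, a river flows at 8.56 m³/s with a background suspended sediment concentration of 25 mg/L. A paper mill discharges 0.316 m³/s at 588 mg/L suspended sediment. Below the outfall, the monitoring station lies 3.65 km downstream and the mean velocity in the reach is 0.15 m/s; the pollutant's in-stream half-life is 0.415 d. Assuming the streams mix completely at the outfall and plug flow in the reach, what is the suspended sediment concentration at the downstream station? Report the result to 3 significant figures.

After mixing, C = (8.560·25.00 + 0.3160·588.0) / 8.876 = 399.8/8.876 = 45.04 mg/L.
Travel time t = 3.65·1000 / 0.15 = 24330 s = 6.759 h.
Half-life 0.415 d → k = ln 2 / 0.415 = 1.670 d⁻¹.
First-order decay: C = 45.04·exp(−k·t) = 45.04·0.6248 = 28.14 mg/L.

28.1 mg/L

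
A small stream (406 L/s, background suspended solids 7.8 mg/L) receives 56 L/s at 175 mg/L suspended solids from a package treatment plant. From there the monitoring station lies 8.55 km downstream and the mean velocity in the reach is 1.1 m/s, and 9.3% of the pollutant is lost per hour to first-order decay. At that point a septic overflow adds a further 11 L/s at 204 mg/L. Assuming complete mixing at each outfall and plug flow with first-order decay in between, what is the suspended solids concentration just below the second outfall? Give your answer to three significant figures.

26.9 mg/L

Flow-weighted average: C = (406.0·7.800 + 56.00·175.0) / 462.0 = 12970/462.0 = 28.07 mg/L; combined flow 462.0 L/s.
Travel time t = 8.55·1000 / 1.1 = 7773 s = 2.159 h.
9.3%/h lost → k = −ln(1 − 0.093) = 0.09761 h⁻¹.
After decay, C = 28.07 × e^(−kt) = 28.07 × 0.8100 = 22.73 mg/L.
At the second outfall, C = (462.0·22.73 + 11.00·204.0) / (462.0 + 11.00) = 26.95 mg/L.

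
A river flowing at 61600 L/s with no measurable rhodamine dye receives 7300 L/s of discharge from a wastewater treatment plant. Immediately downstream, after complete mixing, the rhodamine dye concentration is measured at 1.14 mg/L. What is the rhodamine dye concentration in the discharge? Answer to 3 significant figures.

Mass balance: 61600·0 + 7300·Cₑ = 68900·1.140
→ Cₑ = (68900·1.140 − 61600·0) / 7300 = 10.76 mg/L.

10.8 mg/L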